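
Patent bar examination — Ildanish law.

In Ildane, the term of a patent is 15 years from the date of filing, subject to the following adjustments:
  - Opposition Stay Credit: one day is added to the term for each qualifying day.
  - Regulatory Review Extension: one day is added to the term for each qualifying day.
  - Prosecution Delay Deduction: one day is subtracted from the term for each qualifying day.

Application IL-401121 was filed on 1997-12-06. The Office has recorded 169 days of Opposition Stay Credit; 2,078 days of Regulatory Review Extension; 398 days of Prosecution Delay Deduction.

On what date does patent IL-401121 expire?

Base term: filing date + 15 years → 6 December 2012.
Opposition Stay Credit: +169 days → 24 May 2013.
Regulatory Review Extension: +2078 days → 31 January 2019.
Prosecution Delay Deduction: −398 days → 29 December 2017.

2017-12-29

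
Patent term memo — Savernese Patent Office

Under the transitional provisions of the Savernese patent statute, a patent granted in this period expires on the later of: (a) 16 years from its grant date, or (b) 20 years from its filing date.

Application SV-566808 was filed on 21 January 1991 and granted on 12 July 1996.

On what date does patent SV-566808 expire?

(a) grant + 16 years → 12 July 2012.
(b) filing + 20 years → 21 January 2011.
Later of the two: 12 July 2012.

2012-07-12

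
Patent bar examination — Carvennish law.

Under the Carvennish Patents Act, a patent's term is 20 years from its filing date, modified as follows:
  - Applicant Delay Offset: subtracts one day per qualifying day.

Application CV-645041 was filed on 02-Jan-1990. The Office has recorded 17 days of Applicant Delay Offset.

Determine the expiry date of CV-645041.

Base term: filing date + 20 years → 2 January 2010.
Applicant Delay Offset: −17 days → 16 December 2009.

December 16, 2009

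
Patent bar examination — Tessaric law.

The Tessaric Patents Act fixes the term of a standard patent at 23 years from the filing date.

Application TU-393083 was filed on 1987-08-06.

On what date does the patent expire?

2010-08-06

Filing date + 23 years → 6 August 2010.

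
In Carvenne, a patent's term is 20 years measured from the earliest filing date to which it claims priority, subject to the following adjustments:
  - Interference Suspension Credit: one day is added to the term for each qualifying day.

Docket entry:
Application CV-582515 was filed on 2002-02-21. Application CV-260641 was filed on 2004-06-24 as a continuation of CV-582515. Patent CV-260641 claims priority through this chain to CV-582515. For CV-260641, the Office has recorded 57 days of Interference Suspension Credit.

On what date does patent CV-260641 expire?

Earliest priority filing: 21 February 2002.
Base term: 21 February 2002 + 20 years → 21 February 2022.
Interference Suspension Credit: +57 days → 19 April 2022.

April 19, 2022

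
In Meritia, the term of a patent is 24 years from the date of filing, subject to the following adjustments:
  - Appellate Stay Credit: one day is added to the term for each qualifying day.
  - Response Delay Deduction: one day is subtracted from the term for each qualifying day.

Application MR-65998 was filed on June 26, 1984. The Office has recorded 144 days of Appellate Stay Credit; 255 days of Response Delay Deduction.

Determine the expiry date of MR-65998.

Base term: filing date + 24 years → 26 June 2008.
Appellate Stay Credit: +144 days → 17 November 2008.
Response Delay Deduction: −255 days → 7 March 2008.

2008-03-07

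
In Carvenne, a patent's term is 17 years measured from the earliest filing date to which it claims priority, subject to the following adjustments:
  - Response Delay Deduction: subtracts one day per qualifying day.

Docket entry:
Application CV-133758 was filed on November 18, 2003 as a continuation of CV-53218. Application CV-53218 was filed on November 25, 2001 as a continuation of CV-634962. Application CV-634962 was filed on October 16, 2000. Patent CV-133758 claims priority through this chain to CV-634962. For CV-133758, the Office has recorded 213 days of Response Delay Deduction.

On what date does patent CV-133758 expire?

2017-03-17

Earliest priority filing: 16 October 2000.
Base term: 16 October 2000 + 17 years → 16 October 2017.
Response Delay Deduction: −213 days → 17 March 2017.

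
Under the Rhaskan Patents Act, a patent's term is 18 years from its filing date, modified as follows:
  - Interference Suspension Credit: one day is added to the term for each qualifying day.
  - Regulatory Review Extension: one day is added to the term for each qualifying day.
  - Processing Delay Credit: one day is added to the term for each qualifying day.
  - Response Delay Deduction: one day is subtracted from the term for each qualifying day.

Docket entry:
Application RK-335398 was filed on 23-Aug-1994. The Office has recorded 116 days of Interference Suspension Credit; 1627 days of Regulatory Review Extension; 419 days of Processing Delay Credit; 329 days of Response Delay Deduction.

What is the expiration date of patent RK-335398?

Base term: filing date + 18 years → 23 August 2012.
Interference Suspension Credit: +116 days → 17 December 2012.
Regulatory Review Extension: +1627 days → 1 June 2017.
Processing Delay Credit: +419 days → 25 July 2018.
Response Delay Deduction: −329 days → 30 August 2017.

August 30, 2017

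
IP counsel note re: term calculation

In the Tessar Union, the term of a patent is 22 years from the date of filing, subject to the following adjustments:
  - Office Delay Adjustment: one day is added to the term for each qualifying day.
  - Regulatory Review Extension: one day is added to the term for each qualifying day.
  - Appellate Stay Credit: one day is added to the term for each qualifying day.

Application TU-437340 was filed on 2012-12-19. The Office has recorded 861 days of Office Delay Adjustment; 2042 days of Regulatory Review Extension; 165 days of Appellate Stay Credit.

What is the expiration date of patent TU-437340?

Base term: filing date + 22 years → 19 December 2034.
Office Delay Adjustment: +861 days → 28 April 2037.
Regulatory Review Extension: +2042 days → 30 November 2042.
Appellate Stay Credit: +165 days → 14 May 2043.

May 14, 2043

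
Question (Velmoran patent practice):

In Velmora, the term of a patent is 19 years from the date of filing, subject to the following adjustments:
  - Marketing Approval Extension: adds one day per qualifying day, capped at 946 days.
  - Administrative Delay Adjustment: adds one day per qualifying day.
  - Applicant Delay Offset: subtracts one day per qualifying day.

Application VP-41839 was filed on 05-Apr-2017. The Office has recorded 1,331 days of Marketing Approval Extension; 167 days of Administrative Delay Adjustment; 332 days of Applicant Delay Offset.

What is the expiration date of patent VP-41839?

May 26, 2038

Base term: filing date + 19 years → 5 April 2036.
Marketing Approval Extension: 1331 days claimed exceeds the 946-day cap, so +946 days → 7 November 2038.
Administrative Delay Adjustment: +167 days → 23 April 2039.
Applicant Delay Offset: −332 days → 26 May 2038.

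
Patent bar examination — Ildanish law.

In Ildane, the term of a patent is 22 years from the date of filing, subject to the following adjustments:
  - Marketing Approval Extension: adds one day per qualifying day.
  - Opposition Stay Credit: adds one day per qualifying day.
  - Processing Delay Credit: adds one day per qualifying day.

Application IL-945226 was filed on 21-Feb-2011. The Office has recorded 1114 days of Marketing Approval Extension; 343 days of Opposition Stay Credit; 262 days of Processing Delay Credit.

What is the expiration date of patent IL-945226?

2037-11-06

Base term: filing date + 22 years → 21 February 2033.
Marketing Approval Extension: +1114 days → 11 March 2036.
Opposition Stay Credit: +343 days → 17 February 2037.
Processing Delay Credit: +262 days → 6 November 2037.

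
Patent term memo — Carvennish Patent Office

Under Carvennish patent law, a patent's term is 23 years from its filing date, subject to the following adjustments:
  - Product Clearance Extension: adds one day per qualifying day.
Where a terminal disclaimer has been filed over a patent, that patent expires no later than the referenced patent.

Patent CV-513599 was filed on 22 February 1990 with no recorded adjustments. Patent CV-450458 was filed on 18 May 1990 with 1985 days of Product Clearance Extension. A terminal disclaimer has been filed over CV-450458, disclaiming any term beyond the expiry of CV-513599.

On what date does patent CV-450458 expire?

Natural term of CV-450458:
  Base: filing + 23 years → 18 May 2013.
  Product Clearance Extension: +1985 days → 24 October 2018.
Expiry of referenced patent CV-513599:
  Base: filing + 23 years → 22 February 2013.
Terminal disclaimer: CV-450458 expires on the earlier of 24 October 2018 and 22 February 2013.

February 22, 2013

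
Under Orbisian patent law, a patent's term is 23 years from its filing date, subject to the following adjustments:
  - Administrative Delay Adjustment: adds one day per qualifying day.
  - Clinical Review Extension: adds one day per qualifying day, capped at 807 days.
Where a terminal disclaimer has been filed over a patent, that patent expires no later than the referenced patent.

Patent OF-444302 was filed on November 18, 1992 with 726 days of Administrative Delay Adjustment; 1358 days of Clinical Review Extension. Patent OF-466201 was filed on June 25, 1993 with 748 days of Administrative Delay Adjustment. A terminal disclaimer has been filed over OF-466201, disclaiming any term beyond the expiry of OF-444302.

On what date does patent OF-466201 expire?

July 13, 2018

Natural term of OF-466201:
  Base: filing + 23 years → 25 June 2016.
  Administrative Delay Adjustment: +748 days → 13 July 2018.
Expiry of referenced patent OF-444302:
  Base: filing + 23 years → 18 November 2015.
  Administrative Delay Adjustment: +726 days → 13 November 2017.
  Clinical Review Extension: 1358 days claimed exceeds the 807-day cap, so +807 days → 29 January 2020.
Terminal disclaimer: OF-466201 expires on the earlier of 13 July 2018 and 29 January 2020.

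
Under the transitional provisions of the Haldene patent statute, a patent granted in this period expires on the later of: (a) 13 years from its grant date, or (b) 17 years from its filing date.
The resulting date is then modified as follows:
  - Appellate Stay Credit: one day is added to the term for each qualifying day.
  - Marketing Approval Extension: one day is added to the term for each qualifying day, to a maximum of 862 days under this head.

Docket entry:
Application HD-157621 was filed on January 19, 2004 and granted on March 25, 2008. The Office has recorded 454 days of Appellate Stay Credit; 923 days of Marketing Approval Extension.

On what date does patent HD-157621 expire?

October 31, 2024

(a) grant + 13 years → 25 March 2021.
(b) filing + 17 years → 19 January 2021.
Later of the two: 25 March 2021.
Appellate Stay Credit: +454 days → 22 June 2022.
Marketing Approval Extension: 923 days claimed exceeds the 862-day cap, so +862 days → 31 October 2024.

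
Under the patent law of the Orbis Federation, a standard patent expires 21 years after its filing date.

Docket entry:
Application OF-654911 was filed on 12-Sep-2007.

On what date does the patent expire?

Filing date + 21 years → 12 September 2028.

September 12, 2028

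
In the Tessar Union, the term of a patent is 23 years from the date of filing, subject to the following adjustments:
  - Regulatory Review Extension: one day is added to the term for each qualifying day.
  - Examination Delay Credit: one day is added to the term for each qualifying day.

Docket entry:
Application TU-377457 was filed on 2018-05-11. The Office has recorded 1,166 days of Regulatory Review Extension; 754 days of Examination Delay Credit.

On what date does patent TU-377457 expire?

Base term: filing date + 23 years → 11 May 2041.
Regulatory Review Extension: +1166 days → 20 July 2044.
Examination Delay Credit: +754 days → 13 August 2046.

August 13, 2046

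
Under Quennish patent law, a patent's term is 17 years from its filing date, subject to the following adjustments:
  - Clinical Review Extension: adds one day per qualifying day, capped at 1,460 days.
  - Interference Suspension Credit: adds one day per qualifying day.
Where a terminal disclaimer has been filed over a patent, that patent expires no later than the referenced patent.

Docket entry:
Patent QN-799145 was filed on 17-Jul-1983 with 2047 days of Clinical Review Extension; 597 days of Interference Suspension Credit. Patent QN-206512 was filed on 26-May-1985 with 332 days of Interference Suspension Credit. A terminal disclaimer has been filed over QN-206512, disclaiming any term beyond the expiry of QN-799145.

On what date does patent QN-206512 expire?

April 23, 2003

Natural term of QN-206512:
  Base: filing + 17 years → 26 May 2002.
  Interference Suspension Credit: +332 days → 23 April 2003.
Expiry of referenced patent QN-799145:
  Base: filing + 17 years → 17 July 2000.
  Clinical Review Extension: 2047 days claimed exceeds the 1460-day cap, so +1460 days → 16 July 2004.
  Interference Suspension Credit: +597 days → 5 March 2006.
Terminal disclaimer: QN-206512 expires on the earlier of 23 April 2003 and 5 March 2006.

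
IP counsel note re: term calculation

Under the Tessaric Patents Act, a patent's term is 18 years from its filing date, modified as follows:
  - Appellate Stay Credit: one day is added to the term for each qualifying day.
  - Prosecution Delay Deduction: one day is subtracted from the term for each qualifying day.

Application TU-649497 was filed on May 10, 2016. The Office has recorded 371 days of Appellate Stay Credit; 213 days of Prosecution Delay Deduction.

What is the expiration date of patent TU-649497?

Base term: filing date + 18 years → 10 May 2034.
Appellate Stay Credit: +371 days → 16 May 2035.
Prosecution Delay Deduction: −213 days → 15 October 2034.

2034-10-15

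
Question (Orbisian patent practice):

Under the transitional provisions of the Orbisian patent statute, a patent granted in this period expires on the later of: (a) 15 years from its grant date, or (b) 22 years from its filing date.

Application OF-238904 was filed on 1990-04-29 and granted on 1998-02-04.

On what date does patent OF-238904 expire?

(a) grant + 15 years → 4 February 2013.
(b) filing + 22 years → 29 April 2012.
Later of the two: 4 February 2013.

February 4, 2013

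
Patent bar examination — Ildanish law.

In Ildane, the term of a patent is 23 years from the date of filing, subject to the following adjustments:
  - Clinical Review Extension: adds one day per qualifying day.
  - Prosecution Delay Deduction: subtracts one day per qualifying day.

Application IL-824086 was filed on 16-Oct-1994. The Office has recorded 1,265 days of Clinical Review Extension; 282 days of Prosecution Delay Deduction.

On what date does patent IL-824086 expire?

2020-06-25

Base term: filing date + 23 years → 16 October 2017.
Clinical Review Extension: +1265 days → 3 April 2021.
Prosecution Delay Deduction: −282 days → 25 June 2020.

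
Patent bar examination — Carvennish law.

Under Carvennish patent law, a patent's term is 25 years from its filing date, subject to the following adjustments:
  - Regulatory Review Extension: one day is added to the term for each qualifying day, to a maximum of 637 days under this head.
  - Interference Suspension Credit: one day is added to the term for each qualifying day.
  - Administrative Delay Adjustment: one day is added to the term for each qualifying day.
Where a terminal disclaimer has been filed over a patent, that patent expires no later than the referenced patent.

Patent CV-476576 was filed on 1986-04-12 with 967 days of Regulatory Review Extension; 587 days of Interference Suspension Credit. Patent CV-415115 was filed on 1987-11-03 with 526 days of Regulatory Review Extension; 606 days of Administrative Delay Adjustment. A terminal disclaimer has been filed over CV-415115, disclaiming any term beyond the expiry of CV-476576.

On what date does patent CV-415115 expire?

Natural term of CV-415115:
  Base: filing + 25 years → 3 November 2012.
  Regulatory Review Extension: 526 days (within the 637-day cap) → +526 days → 13 April 2014.
  Administrative Delay Adjustment: +606 days → 10 December 2015.
Expiry of referenced patent CV-476576:
  Base: filing + 25 years → 12 April 2011.
  Regulatory Review Extension: 967 days claimed exceeds the 637-day cap, so +637 days → 8 January 2013.
  Interference Suspension Credit: +587 days → 18 August 2014.
Terminal disclaimer: CV-415115 expires on the earlier of 10 December 2015 and 18 August 2014.

2014-08-18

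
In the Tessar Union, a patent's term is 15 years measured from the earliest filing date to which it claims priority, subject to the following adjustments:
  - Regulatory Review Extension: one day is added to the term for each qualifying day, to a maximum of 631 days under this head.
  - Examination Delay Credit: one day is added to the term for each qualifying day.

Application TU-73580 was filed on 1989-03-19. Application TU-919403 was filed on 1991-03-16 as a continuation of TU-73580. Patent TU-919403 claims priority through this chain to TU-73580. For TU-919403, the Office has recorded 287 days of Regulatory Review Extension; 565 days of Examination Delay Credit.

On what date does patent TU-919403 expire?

July 19, 2006

Earliest priority filing: 19 March 1989.
Base term: 19 March 1989 + 15 years → 19 March 2004.
Regulatory Review Extension: 287 days (within the 631-day cap) → +287 days → 31 December 2004.
Examination Delay Credit: +565 days → 19 July 2006.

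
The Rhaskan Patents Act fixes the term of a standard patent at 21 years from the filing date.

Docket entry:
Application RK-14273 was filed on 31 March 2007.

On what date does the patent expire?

Filing date + 21 years → 31 March 2028.

2028-03-31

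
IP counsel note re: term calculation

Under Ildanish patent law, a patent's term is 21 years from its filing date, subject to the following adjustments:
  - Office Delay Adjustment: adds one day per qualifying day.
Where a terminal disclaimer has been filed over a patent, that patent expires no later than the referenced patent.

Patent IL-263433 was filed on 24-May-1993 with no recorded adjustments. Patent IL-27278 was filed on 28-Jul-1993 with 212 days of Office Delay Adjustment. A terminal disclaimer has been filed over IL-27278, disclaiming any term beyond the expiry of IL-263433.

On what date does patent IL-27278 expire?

Natural term of IL-27278:
  Base: filing + 21 years → 28 July 2014.
  Office Delay Adjustment: +212 days → 25 February 2015.
Expiry of referenced patent IL-263433:
  Base: filing + 21 years → 24 May 2014.
Terminal disclaimer: IL-27278 expires on the earlier of 25 February 2015 and 24 May 2014.

May 24, 2014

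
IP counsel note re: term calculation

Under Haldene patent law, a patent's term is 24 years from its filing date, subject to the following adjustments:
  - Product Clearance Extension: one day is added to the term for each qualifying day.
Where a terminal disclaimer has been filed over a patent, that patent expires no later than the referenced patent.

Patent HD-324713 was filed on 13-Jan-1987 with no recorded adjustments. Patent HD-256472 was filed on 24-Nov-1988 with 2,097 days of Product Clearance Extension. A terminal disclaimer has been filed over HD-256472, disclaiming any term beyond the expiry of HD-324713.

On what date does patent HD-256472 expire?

Natural term of HD-256472:
  Base: filing + 24 years → 24 November 2012.
  Product Clearance Extension: +2097 days → 22 August 2018.
Expiry of referenced patent HD-324713:
  Base: filing + 24 years → 13 January 2011.
Terminal disclaimer: HD-256472 expires on the earlier of 22 August 2018 and 13 January 2011.

2011-01-13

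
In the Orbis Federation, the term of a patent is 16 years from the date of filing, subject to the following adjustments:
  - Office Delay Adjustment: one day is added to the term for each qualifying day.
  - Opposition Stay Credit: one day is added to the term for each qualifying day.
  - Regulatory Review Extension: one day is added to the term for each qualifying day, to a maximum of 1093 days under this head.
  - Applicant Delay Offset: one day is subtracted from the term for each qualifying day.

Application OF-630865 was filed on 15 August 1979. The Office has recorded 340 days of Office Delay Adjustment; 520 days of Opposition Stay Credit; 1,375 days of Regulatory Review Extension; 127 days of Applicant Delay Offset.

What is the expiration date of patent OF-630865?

2000-08-14

Base term: filing date + 16 years → 15 August 1995.
Office Delay Adjustment: +340 days → 20 July 1996.
Opposition Stay Credit: +520 days → 22 December 1997.
Regulatory Review Extension: 1375 days claimed exceeds the 1093-day cap, so +1093 days → 19 December 2000.
Applicant Delay Offset: −127 days → 14 August 2000.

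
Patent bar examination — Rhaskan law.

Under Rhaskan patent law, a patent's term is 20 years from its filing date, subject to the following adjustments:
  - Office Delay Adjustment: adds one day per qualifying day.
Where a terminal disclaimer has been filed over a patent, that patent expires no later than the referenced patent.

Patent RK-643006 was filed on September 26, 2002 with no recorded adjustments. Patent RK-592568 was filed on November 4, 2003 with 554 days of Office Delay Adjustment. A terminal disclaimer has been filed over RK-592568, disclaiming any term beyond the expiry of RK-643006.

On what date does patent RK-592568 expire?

September 26, 2022

Natural term of RK-592568:
  Base: filing + 20 years → 4 November 2023.
  Office Delay Adjustment: +554 days → 11 May 2025.
Expiry of referenced patent RK-643006:
  Base: filing + 20 years → 26 September 2022.
Terminal disclaimer: RK-592568 expires on the earlier of 11 May 2025 and 26 September 2022.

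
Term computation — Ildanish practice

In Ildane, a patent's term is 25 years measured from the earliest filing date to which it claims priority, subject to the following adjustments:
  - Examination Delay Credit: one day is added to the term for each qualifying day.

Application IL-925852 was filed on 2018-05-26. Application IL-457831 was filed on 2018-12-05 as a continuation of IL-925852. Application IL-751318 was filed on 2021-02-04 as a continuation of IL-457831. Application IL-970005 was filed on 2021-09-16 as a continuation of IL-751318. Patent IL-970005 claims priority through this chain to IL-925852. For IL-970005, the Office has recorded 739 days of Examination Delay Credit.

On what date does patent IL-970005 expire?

June 3, 2045

Earliest priority filing: 26 May 2018.
Base term: 26 May 2018 + 25 years → 26 May 2043.
Examination Delay Credit: +739 days → 3 June 2045.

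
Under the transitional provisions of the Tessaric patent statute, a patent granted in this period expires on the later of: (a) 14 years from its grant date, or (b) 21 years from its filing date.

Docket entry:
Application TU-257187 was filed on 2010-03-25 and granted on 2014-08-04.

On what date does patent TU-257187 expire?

2031-03-25

(a) grant + 14 years → 4 August 2028.
(b) filing + 21 years → 25 March 2031.
Later of the two: 25 March 2031.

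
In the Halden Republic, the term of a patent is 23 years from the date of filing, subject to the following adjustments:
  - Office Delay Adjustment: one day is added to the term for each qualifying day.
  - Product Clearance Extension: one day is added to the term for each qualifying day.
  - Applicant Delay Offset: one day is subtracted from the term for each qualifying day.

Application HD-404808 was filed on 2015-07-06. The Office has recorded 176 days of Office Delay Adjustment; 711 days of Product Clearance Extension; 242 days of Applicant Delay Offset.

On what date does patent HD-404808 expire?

Base term: filing date + 23 years → 6 July 2038.
Office Delay Adjustment: +176 days → 29 December 2038.
Product Clearance Extension: +711 days → 9 December 2040.
Applicant Delay Offset: −242 days → 11 April 2040.

April 11, 2040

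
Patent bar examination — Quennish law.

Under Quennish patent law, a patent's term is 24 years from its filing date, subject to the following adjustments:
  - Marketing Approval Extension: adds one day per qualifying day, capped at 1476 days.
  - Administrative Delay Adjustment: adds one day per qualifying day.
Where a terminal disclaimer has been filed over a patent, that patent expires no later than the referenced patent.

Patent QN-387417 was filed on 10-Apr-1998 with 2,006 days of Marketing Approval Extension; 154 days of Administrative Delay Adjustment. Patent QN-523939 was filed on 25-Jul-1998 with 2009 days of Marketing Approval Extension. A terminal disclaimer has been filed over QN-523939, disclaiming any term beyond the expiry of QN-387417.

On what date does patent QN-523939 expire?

August 9, 2026

Natural term of QN-523939:
  Base: filing + 24 years → 25 July 2022.
  Marketing Approval Extension: 2009 days claimed exceeds the 1476-day cap, so +1476 days → 9 August 2026.
Expiry of referenced patent QN-387417:
  Base: filing + 24 years → 10 April 2022.
  Marketing Approval Extension: 2006 days claimed exceeds the 1476-day cap, so +1476 days → 25 April 2026.
  Administrative Delay Adjustment: +154 days → 26 September 2026.
Terminal disclaimer: QN-523939 expires on the earlier of 9 August 2026 and 26 September 2026.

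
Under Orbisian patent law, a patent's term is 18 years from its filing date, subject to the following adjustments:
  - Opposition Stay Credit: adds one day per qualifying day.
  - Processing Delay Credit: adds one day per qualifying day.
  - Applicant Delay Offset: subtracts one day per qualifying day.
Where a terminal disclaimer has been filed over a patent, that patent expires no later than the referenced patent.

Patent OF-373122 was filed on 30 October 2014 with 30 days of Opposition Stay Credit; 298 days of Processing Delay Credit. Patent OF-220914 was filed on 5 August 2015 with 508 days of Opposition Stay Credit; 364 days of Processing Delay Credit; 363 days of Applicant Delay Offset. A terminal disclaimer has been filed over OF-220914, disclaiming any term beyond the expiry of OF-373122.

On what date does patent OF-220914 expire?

Natural term of OF-220914:
  Base: filing + 18 years → 5 August 2033.
  Opposition Stay Credit: +508 days → 26 December 2034.
  Processing Delay Credit: +364 days → 25 December 2035.
  Applicant Delay Offset: −363 days → 27 December 2034.
Expiry of referenced patent OF-373122:
  Base: filing + 18 years → 30 October 2032.
  Opposition Stay Credit: +30 days → 29 November 2032.
  Processing Delay Credit: +298 days → 23 September 2033.
Terminal disclaimer: OF-220914 expires on the earlier of 27 December 2034 and 23 September 2033.

2033-09-23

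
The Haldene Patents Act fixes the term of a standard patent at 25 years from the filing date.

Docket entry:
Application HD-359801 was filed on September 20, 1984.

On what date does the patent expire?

Filing date + 25 years → 20 September 2009.

2009-09-20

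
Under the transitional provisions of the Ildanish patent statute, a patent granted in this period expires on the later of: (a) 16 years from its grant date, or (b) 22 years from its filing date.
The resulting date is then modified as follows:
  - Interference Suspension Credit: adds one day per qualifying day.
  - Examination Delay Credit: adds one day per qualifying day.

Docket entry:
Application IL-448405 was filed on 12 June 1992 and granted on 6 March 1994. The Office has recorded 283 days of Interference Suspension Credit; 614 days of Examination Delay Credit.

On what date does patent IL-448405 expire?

November 25, 2016

(a) grant + 16 years → 6 March 2010.
(b) filing + 22 years → 12 June 2014.
Later of the two: 12 June 2014.
Interference Suspension Credit: +283 days → 22 March 2015.
Examination Delay Credit: +614 days → 25 November 2016.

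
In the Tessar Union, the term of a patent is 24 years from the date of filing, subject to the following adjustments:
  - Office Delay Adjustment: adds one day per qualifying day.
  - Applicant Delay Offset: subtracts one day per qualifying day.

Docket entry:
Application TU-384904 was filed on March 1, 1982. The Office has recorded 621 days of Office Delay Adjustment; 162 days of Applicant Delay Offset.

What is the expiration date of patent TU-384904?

Base term: filing date + 24 years → 1 March 2006.
Office Delay Adjustment: +621 days → 12 November 2007.
Applicant Delay Offset: −162 days → 3 June 2007.

2007-06-03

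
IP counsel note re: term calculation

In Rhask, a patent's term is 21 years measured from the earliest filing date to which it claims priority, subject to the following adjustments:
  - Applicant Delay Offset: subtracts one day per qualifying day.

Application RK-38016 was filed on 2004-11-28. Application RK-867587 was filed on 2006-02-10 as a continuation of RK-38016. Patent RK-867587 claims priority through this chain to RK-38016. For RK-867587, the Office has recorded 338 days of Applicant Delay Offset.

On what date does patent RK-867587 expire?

December 25, 2024

Earliest priority filing: 28 November 2004.
Base term: 28 November 2004 + 21 years → 28 November 2025.
Applicant Delay Offset: −338 days → 25 December 2024.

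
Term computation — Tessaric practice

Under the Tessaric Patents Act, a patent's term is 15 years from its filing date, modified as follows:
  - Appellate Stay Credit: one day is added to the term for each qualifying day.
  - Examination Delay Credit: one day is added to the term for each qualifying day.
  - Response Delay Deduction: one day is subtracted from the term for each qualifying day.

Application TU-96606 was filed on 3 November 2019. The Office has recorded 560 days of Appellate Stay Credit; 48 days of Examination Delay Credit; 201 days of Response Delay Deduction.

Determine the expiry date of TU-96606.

December 15, 2035

Base term: filing date + 15 years → 3 November 2034.
Appellate Stay Credit: +560 days → 16 May 2036.
Examination Delay Credit: +48 days → 3 July 2036.
Response Delay Deduction: −201 days → 15 December 2035.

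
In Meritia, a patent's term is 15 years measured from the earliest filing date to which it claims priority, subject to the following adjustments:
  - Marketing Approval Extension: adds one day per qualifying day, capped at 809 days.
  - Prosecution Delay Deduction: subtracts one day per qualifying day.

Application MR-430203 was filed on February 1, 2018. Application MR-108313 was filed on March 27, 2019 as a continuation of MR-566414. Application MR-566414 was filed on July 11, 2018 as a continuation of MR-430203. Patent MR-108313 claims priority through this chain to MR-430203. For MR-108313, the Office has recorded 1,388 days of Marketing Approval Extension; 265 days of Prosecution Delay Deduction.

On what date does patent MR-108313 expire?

Earliest priority filing: 1 February 2018.
Base term: 1 February 2018 + 15 years → 1 February 2033.
Marketing Approval Extension: 1388 days claimed exceeds the 809-day cap, so +809 days → 21 April 2035.
Prosecution Delay Deduction: −265 days → 30 July 2034.

2034-07-30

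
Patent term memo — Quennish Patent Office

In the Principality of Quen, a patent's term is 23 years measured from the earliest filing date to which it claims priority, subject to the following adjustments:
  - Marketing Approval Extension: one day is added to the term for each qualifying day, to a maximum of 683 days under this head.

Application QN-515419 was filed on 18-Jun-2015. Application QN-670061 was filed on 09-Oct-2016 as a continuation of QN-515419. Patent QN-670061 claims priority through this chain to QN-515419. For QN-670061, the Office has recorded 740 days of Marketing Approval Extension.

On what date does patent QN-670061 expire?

May 1, 2040

Earliest priority filing: 18 June 2015.
Base term: 18 June 2015 + 23 years → 18 June 2038.
Marketing Approval Extension: 740 days claimed exceeds the 683-day cap, so +683 days → 1 May 2040.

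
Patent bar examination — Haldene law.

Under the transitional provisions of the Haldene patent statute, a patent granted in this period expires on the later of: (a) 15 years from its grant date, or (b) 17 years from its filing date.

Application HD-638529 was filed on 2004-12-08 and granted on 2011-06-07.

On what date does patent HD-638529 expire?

2026-06-07

(a) grant + 15 years → 7 June 2026.
(b) filing + 17 years → 8 December 2021.
Later of the two: 7 June 2026.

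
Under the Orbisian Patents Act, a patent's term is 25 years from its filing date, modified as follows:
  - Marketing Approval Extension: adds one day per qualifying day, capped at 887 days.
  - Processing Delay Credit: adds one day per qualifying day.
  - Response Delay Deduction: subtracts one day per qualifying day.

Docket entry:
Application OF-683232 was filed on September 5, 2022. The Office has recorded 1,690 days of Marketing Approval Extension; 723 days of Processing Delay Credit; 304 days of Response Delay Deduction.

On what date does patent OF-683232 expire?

Base term: filing date + 25 years → 5 September 2047.
Marketing Approval Extension: 1690 days claimed exceeds the 887-day cap, so +887 days → 8 February 2050.
Processing Delay Credit: +723 days → 1 February 2052.
Response Delay Deduction: −304 days → 3 April 2051.

April 3, 2051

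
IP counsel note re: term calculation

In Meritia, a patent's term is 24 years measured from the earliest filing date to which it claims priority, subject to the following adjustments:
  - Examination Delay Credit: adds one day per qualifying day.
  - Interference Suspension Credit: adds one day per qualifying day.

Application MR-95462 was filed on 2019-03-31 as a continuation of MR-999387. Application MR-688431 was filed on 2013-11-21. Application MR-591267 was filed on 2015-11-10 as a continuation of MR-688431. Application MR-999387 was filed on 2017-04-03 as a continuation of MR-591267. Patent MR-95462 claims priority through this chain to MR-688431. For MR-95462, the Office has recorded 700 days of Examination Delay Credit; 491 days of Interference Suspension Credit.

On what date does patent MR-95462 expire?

2041-02-24

Earliest priority filing: 21 November 2013.
Base term: 21 November 2013 + 24 years → 21 November 2037.
Examination Delay Credit: +700 days → 22 October 2039.
Interference Suspension Credit: +491 days → 24 February 2041.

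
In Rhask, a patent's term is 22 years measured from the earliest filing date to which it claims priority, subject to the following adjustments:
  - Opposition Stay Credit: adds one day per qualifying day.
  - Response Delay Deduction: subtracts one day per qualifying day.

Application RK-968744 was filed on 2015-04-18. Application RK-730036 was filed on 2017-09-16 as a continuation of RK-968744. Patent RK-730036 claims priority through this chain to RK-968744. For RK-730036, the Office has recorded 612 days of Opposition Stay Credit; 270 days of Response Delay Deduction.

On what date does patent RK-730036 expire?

March 26, 2038

Earliest priority filing: 18 April 2015.
Base term: 18 April 2015 + 22 years → 18 April 2037.
Opposition Stay Credit: +612 days → 21 December 2038.
Response Delay Deduction: −270 days → 26 March 2038.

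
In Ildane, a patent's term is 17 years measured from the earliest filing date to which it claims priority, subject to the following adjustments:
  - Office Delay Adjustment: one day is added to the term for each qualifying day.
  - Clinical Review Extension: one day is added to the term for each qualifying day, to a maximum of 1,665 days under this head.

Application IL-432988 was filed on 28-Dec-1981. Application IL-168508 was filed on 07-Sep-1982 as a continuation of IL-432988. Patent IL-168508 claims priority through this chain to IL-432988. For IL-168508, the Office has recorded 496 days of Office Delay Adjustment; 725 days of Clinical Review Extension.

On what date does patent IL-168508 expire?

Earliest priority filing: 28 December 1981.
Base term: 28 December 1981 + 17 years → 28 December 1998.
Office Delay Adjustment: +496 days → 7 May 2000.
Clinical Review Extension: 725 days (within the 1665-day cap) → +725 days → 2 May 2002.

May 2, 2002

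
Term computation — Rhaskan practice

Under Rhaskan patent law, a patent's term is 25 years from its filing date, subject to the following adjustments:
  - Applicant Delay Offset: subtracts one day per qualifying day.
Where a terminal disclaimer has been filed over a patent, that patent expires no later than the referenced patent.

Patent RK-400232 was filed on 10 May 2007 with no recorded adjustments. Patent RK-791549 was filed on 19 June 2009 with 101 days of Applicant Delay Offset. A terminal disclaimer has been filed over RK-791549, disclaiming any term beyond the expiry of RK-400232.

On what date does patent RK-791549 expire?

May 10, 2032

Natural term of RK-791549:
  Base: filing + 25 years → 19 June 2034.
  Applicant Delay Offset: −101 days → 10 March 2034.
Expiry of referenced patent RK-400232:
  Base: filing + 25 years → 10 May 2032.
Terminal disclaimer: RK-791549 expires on the earlier of 10 March 2034 and 10 May 2032.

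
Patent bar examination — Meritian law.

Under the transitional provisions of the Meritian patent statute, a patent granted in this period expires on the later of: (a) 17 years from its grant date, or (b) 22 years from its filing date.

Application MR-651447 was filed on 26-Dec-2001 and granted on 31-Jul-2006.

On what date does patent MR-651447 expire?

(a) grant + 17 years → 31 July 2023.
(b) filing + 22 years → 26 December 2023.
Later of the two: 26 December 2023.

2023-12-26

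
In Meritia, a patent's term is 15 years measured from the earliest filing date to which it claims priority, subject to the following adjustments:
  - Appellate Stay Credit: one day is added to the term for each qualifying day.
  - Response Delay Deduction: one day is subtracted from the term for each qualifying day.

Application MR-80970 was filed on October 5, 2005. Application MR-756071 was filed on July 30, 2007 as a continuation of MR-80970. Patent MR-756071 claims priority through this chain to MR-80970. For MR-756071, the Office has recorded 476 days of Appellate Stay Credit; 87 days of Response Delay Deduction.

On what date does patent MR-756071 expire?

Earliest priority filing: 5 October 2005.
Base term: 5 October 2005 + 15 years → 5 October 2020.
Appellate Stay Credit: +476 days → 24 January 2022.
Response Delay Deduction: −87 days → 29 October 2021.

October 29, 2021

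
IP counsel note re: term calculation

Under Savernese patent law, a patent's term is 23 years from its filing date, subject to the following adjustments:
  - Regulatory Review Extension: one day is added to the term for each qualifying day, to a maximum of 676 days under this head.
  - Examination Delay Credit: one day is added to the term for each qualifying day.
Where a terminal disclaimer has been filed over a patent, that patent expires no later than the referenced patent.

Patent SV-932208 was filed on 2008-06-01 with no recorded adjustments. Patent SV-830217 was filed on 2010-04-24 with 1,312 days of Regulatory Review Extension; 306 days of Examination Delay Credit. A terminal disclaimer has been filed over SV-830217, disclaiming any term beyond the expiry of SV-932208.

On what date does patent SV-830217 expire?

Natural term of SV-830217:
  Base: filing + 23 years → 24 April 2033.
  Regulatory Review Extension: 1312 days claimed exceeds the 676-day cap, so +676 days → 1 March 2035.
  Examination Delay Credit: +306 days → 1 January 2036.
Expiry of referenced patent SV-932208:
  Base: filing + 23 years → 1 June 2031.
Terminal disclaimer: SV-830217 expires on the earlier of 1 January 2036 and 1 June 2031.

2031-06-01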